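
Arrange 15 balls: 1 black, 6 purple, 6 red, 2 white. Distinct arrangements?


15!/(1!×6!×6!×2!) = 1261260

1261260


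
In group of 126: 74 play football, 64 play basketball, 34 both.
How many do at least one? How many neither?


|A∪B| = 74+64-34 = 104
Neither = 126-104 = 22

At least one: 104; Neither: 22


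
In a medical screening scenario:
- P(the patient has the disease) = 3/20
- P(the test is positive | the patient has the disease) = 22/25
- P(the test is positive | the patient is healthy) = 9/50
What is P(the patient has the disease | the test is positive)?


Using Bayes' theorem:
P(A|B) = P(B|A)·P(A) / P(B)

P(the test is positive) = 22/25 × 3/20 + 9/50 × 17/20
= 33/250 + 153/1000 = 57/200

P(the patient has the disease|the test is positive) = (33/250) / (57/200) = 44/95

P(the patient has the disease|the test is positive) = 44/95 ≈ 46.32%


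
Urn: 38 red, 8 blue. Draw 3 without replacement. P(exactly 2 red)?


Hypergeometric: C(38,2)×C(8,1)/C(46,3)
= 703×8/15180 = 1406/3795

P(X=2) = 1406/3795 ≈ 37.05%


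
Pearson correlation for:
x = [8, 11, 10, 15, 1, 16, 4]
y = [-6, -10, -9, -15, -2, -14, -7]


n=7, Σx=65, Σy=-63, Σxy=-727, Σx²=783, Σy²=691
r = (7×(-727) - 65×(-63))/√((7×783 - 65²)(7×691 - (-63)²))
= -994/√(1256×868) = -994/√1090208 ≈ -994/1044.1303 ≈ -0.9520

r ≈ -0.9520


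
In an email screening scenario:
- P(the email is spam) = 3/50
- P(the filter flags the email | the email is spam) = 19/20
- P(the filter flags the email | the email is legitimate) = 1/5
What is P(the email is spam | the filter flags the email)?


Using Bayes' theorem:
P(A|B) = P(B|A)·P(A) / P(B)

P(the filter flags the email) = 19/20 × 3/50 + 1/5 × 47/50
= 57/1000 + 47/250 = 49/200

P(the email is spam|the filter flags the email) = (57/1000) / (49/200) = 57/245

P(the email is spam|the filter flags the email) = 57/245 ≈ 23.27%


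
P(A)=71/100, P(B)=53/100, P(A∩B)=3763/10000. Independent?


P(A)×P(B) = 3763/10000
P(A∩B) = 3763/10000
Equal ✓ → Independent

Yes, independent


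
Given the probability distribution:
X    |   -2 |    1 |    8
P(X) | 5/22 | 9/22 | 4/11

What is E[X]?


E[X] = Σ x·P(X=x)
= (-2)×(5/22) + (1)×(9/22) + (8)×(4/11)
= 63/22

E[X] = 63/22


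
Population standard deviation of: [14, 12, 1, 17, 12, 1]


Mean = 57/6 = 19/2
  (14-19/2)²=81/4
  (12-19/2)²=25/4
  (1-19/2)²=289/4
  (17-19/2)²=225/4
  (12-19/2)²=25/4
  (1-19/2)²=289/4
Σ(x-μ)² = 467/2
σ² = (467/2)/6 = 467/12

σ = √(467/12) ≈ 6.2383


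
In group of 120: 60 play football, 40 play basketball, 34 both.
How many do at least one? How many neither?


|A∪B| = 60+40-34 = 66
Neither = 120-66 = 54

At least one: 66; Neither: 54


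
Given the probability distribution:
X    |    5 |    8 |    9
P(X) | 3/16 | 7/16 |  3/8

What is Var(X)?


E[X] = 125/16
E[X²] = 1009/16
Var(X) = E[X²] - (E[X])² = 1009/16 - 15625/256 = 519/256

Var(X) = 519/256 ≈ 2.0273


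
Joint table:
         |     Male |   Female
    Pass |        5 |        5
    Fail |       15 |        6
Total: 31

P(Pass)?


P(Pass) = (5+5)/31 = 10/31

P(Pass) = 10/31 ≈ 32.26%


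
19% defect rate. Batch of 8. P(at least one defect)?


P(all good) = (81/100)^8 = 1853020188851841/10000000000000000
P(≥1 defect) = 8146979811148159/10000000000000000

P = 8146979811148159/10000000000000000 ≈ 81.47%


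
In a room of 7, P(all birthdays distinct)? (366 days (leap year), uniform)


P(all different) = Π(366-i)/366 for i=0..6
= (366/366)×(365/366)×...×(360/366)
= 0.943914

P ≈ 0.9439 ≈ 94.39%


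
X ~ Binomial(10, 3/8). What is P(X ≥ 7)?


P(X ≥ 7) = Σ P(X=i) for i=7..10
P(X=7) = 4100625/134217728
P(X=8) = 7381125/1073741824
P(X=9) = 492075/536870912
P(X=10) = 59049/1073741824
Sum = 10307331/268435456

P(X ≥ 7) = 10307331/268435456 ≈ 3.84%


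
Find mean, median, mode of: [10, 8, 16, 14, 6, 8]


Sorted: [6, 8, 8, 10, 14, 16]
Mean = 62/6 = 31/3
Median = 9
Freq: {10: 1, 8: 2, 16: 1, 14: 1, 6: 1}
Mode: [8]

Mean=31/3, Median=9, Mode=8


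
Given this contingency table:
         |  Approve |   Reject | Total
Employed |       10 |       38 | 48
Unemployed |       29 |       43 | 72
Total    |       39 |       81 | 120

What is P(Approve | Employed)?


P(Approve | Employed) = 10/(10+38) = 10/48 = 5/24

P(Approve|Employed) = 5/24 ≈ 20.83%


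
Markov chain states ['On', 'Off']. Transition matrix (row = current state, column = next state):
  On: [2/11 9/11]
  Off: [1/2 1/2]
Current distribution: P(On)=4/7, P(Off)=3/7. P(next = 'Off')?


P(next=Off) = Σᵢ P(now=i)×P(i→Off)
= 4/7×9/11 + 3/7×1/2
= 36/77 + 3/14 = 15/22

P = 15/22 ≈ 0.6818


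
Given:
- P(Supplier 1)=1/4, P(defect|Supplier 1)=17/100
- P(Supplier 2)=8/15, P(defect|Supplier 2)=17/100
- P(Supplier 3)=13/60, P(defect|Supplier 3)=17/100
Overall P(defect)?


P(B) = Σ P(B|Aᵢ)×P(Aᵢ)
  17/100×1/4 = 17/400
  17/100×8/15 = 34/375
  17/100×13/60 = 221/6000
Sum = 17/100

P(defect) = 17/100 ≈ 17.00%


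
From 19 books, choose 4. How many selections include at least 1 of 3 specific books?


Complement: C(19,4) - C(16,4) = 3876 - 1820 = 2056

2056


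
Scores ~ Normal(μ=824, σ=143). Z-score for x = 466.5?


z = (x - μ)/σ = (466.5 - 824)/143 = -2.5

z = -2.5


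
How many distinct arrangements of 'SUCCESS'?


Letters: 7, freq: {'S': 3, 'U': 1, 'C': 2, 'E': 1}
7!/(3!×1!×2!×1!) = 5040/12 = 420

420


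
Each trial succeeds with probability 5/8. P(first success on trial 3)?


Geometric: P(X=3) = (1-p)^(k-1)×p = (3/8)^2×5/8 = 45/512

P(X=3) = 45/512 ≈ 8.79%


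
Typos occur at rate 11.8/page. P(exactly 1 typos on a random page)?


Poisson(λ=11.8): P(X=1) = e^(-λ)×λ^k/k!
= e^(-11.8) × 11.8^1 / 1!
≈ 7.504557915e-06 × 11.8 / 1 ≈ 0.000089

P(X=1) ≈ 0.000089 ≈ 0.01%


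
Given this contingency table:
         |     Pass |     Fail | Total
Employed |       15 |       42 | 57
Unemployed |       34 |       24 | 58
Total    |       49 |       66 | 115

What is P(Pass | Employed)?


P(Pass | Employed) = 15/(15+42) = 15/57 = 5/19

P(Pass|Employed) = 5/19 ≈ 26.32%


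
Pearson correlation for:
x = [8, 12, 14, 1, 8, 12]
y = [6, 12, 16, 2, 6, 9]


n=6, Σx=55, Σy=51, Σxy=574, Σx²=613, Σy²=557
r = (6×574 - 55×51)/√((6×613 - 55²)(6×557 - 51²))
= 639/√(653×741) = 639/√483873 ≈ 639/695.6098 ≈ 0.9186

r ≈ 0.9186


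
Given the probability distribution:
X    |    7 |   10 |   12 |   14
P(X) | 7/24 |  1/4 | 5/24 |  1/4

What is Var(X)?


E[X] = 253/24
E[X²] = 2839/24
Var(X) = E[X²] - (E[X])² = 2839/24 - 64009/576 = 4127/576

Var(X) = 4127/576 ≈ 7.1649


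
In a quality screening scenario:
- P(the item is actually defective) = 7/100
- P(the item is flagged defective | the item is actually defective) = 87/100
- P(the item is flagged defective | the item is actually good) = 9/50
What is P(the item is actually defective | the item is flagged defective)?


Using Bayes' theorem:
P(A|B) = P(B|A)·P(A) / P(B)

P(the item is flagged defective) = 87/100 × 7/100 + 9/50 × 93/100
= 609/10000 + 837/5000 = 2283/10000

P(the item is actually defective|the item is flagged defective) = (609/10000) / (2283/10000) = 203/761

P(the item is actually defective|the item is flagged defective) = 203/761 ≈ 26.68%


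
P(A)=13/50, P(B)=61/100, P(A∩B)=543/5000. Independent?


P(A)×P(B) = 793/5000
P(A∩B) = 543/5000
Not equal → NOT independent

No, not independent


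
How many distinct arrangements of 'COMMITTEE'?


Letters: 9, freq: {'C': 1, 'O': 1, 'M': 2, 'I': 1, 'T': 2, 'E': 2}
9!/(1!×1!×2!×1!×2!×2!) = 362880/8 = 45360

45360


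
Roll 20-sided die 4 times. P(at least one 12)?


P(no 12)^4 = (19/20)^4 = 130321/160000
P(≥1) = 1 - 130321/160000 = 29679/160000

P = 29679/160000 ≈ 18.55%


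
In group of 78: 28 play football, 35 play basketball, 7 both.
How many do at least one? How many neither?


|A∪B| = 28+35-7 = 56
Neither = 78-56 = 22

At least one: 56; Neither: 22


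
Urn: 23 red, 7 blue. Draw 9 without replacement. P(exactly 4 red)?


Hypergeometric: C(23,4)×C(7,5)/C(30,9)
= 8855×21/14307150 = 49/3770

P(X=4) = 49/3770 ≈ 1.30%


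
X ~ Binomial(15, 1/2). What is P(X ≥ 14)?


P(X ≥ 14) = Σ P(X=i) for i=14..15
P(X=14) = 15/32768
P(X=15) = 1/32768
Sum = 1/2048

P(X ≥ 14) = 1/2048 ≈ 0.05%


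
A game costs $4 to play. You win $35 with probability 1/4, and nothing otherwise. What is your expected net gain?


E[gain] = (35-4)×1/4 + (-4)×3/4
= 31/4 - 3 = 19/4

Expected net gain = $19/4 ≈ $4.75


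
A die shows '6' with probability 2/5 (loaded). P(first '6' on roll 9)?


Geometric: P(X=9) = (1-p)^(k-1)×p = (3/5)^8×2/5 = 13122/1953125

P(X=9) = 13122/1953125 ≈ 0.67%


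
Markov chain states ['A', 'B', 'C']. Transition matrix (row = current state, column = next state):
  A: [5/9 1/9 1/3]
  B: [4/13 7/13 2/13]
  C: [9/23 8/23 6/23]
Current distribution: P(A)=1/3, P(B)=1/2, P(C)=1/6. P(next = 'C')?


P(next=C) = Σᵢ P(now=i)×P(i→C)
= 1/3×1/3 + 1/2×2/13 + 1/6×6/23
= 1/9 + 1/13 + 1/23 = 623/2691

P = 623/2691 ≈ 0.2315


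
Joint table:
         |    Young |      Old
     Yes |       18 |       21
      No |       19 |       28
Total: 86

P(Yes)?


P(Yes) = (18+21)/86 = 39/86

P(Yes) = 39/86 ≈ 45.35%


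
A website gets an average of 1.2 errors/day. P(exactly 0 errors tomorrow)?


Poisson(λ=1.2): P(X=0) = e^(-λ)×λ^k/k!
= e^(-1.2) × 1.2^0 / 0!
≈ 0.3011942119 × 1 / 1 ≈ 0.301194

P(X=0) ≈ 0.301194 ≈ 30.12%


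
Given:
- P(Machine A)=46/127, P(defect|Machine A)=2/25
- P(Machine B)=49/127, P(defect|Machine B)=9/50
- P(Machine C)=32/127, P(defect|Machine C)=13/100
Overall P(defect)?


P(B) = Σ P(B|Aᵢ)×P(Aᵢ)
  2/25×46/127 = 92/3175
  9/50×49/127 = 441/6350
  13/100×32/127 = 104/3175
Sum = 833/6350

P(defect) = 833/6350 ≈ 13.12%


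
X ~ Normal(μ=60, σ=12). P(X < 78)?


z = (78-60)/12 = 1.5
P(Z < 1.5) = 0.9332

P(X < 78) ≈ 0.9332


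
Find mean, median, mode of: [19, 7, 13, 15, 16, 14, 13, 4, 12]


Sorted: [4, 7, 12, 13, 13, 14, 15, 16, 19]
Mean = 113/9
Median = 13
Freq: {19: 1, 7: 1, 13: 2, 15: 1, 16: 1, 14: 1, 4: 1, 12: 1}
Mode: [13]

Mean=113/9, Median=13, Mode=13


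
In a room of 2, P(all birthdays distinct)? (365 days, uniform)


P(all different) = Π(365-i)/365 for i=0..1
= (365/365)×(364/365)×...×(364/365)
= 0.997260

P ≈ 0.9973 ≈ 99.73%


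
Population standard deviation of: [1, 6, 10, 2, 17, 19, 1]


Mean = 56/7 = 8
  (1-8)²=49
  (6-8)²=4
  (10-8)²=4
  (2-8)²=36
  (17-8)²=81
  (19-8)²=121
  (1-8)²=49
Σ(x-μ)² = 344
σ² = 344/7

σ = √(344/7) ≈ 7.0102


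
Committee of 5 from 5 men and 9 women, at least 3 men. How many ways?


Count by #men:
  3M,2W: C(5,3)×C(9,2)=360
  4M,1W: C(5,4)×C(9,1)=45
  5M,0W: C(5,5)×C(9,0)=1
Total = 406

406


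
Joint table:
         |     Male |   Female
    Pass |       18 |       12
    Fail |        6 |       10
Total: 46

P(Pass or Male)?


P(Pass∨Male) = P(Pass) + P(Male) - P(Pass∧Male)
= (30 + 24 - 18)/46 = 36/46 = 18/23

P = 18/23 ≈ 78.26%


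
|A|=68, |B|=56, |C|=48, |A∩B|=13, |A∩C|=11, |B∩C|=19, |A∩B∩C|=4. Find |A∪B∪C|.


|A∪B∪C| = 68+56+48-13-11-19+4 = 133

|A∪B∪C| = 133


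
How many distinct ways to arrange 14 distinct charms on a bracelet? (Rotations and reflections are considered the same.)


Free circular arrangements: rotations and reflections both identified.
(n-1)!/2 = 13!/2 = 6227020800/2 = 3113510400

3113510400


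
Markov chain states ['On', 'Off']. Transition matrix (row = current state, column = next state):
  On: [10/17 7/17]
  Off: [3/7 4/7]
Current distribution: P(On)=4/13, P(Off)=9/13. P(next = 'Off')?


P(next=Off) = Σᵢ P(now=i)×P(i→Off)
= 4/13×7/17 + 9/13×4/7
= 28/221 + 36/91 = 808/1547

P = 808/1547 ≈ 0.5223


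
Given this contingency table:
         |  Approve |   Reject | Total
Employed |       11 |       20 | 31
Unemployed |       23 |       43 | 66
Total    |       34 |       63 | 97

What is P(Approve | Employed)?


P(Approve | Employed) = 11/(11+20) = 11/31

P(Approve|Employed) = 11/31 ≈ 35.48%


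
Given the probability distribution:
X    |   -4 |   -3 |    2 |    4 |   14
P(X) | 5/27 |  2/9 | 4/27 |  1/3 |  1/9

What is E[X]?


E[X] = Σ x·P(X=x)
= (-4)×(5/27) + (-3)×(2/9) + (2)×(4/27) + (4)×(1/3) + (14)×(1/9)
= 16/9

E[X] = 16/9


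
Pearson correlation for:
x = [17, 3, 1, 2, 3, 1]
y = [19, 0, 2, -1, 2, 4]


n=6, Σx=27, Σy=26, Σxy=333, Σx²=313, Σy²=386
r = (6×333 - 27×26)/√((6×313 - 27²)(6×386 - 26²))
= 1296/√(1149×1640) = 1296/√1884360 ≈ 1296/1372.7199 ≈ 0.9441

r ≈ 0.9441


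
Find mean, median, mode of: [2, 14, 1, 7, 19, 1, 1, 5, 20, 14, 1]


Sorted: [1, 1, 1, 1, 2, 5, 7, 14, 14, 19, 20]
Mean = 85/11
Median = 5
Freq: {2: 1, 14: 2, 1: 4, 7: 1, 19: 1, 5: 1, 20: 1}
Mode: [1]

Mean=85/11, Median=5, Mode=1


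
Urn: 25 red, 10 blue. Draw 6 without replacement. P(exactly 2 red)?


Hypergeometric: C(25,2)×C(10,4)/C(35,6)
= 300×210/1623160 = 225/5797

P(X=2) = 225/5797 ≈ 3.88%


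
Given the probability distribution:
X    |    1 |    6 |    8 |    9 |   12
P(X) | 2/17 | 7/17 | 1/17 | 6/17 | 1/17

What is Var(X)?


E[X] = 118/17
E[X²] = 948/17
Var(X) = E[X²] - (E[X])² = 948/17 - 13924/289 = 2192/289

Var(X) = 2192/289 ≈ 7.5848


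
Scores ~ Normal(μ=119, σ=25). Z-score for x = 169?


z = (x - μ)/σ = (169 - 119)/25 = 2.0

z = 2.0


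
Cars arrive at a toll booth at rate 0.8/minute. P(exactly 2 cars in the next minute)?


Poisson(λ=0.8): P(X=2) = e^(-λ)×λ^k/k!
= e^(-0.8) × 0.8^2 / 2!
≈ 0.4493289641 × 0.64 / 2 ≈ 0.143785

P(X=2) ≈ 0.143785 ≈ 14.38%


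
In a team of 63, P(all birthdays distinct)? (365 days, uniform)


P(all different) = Π(365-i)/365 for i=0..62
= (365/365)×(364/365)×...×(303/365)
= 0.003396

P ≈ 0.0034 ≈ 0.34%


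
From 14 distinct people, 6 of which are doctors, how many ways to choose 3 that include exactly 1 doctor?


Choose 1 of the 6 doctors and 2 of the other 8 people:
C(6,1)×C(8,2) = 6×28 = 168

168


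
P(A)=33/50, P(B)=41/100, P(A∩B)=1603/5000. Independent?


P(A)×P(B) = 1353/5000
P(A∩B) = 1603/5000
Not equal → NOT independent

No, not independent


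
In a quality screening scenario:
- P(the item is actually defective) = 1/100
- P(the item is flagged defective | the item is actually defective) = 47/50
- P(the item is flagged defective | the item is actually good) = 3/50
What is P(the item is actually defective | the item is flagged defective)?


Using Bayes' theorem:
P(A|B) = P(B|A)·P(A) / P(B)

P(the item is flagged defective) = 47/50 × 1/100 + 3/50 × 99/100
= 47/5000 + 297/5000 = 43/625

P(the item is actually defective|the item is flagged defective) = (47/5000) / (43/625) = 47/344

P(the item is actually defective|the item is flagged defective) = 47/344 ≈ 13.66%


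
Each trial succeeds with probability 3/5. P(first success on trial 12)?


Geometric: P(X=12) = (1-p)^(k-1)×p = (2/5)^11×3/5 = 6144/244140625

P(X=12) = 6144/244140625 ≈ 0.00%


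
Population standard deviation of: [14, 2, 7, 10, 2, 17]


Mean = 52/6 = 26/3
  (14-26/3)²=256/9
  (2-26/3)²=400/9
  (7-26/3)²=25/9
  (10-26/3)²=16/9
  (2-26/3)²=400/9
  (17-26/3)²=625/9
Σ(x-μ)² = 574/3
σ² = (574/3)/6 = 287/9

σ = √(287/9) ≈ 5.6470


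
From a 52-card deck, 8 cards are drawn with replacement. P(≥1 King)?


P(not a King) = 48/52 = 12/13
P(none in 8 draws) = (12/13)^8 = 429981696/815730721
P(≥1 King) = 1 - 429981696/815730721 = 385749025/815730721

P = 385749025/815730721 ≈ 47.29%


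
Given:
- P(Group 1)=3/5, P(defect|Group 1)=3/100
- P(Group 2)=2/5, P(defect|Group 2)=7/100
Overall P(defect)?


P(B) = Σ P(B|Aᵢ)×P(Aᵢ)
  3/100×3/5 = 9/500
  7/100×2/5 = 7/250
Sum = 23/500

P(defect) = 23/500 ≈ 4.60%


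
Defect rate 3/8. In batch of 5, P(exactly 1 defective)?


Binomial: P(X=1) = C(5,1)×p^1×(1-p)^4
= 5 × 3/8 × 625/4096 = 9375/32768

P(X=1) = 9375/32768 ≈ 28.61%


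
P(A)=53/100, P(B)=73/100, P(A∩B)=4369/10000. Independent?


P(A)×P(B) = 3869/10000
P(A∩B) = 4369/10000
Not equal → NOT independent

No, not independent


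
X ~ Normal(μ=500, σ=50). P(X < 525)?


z = (525-500)/50 = 0.5
P(Z < 0.5) = 0.6915

P(X < 525) ≈ 0.6915


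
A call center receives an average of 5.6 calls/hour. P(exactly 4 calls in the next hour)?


Poisson(λ=5.6): P(X=4) = e^(-λ)×λ^k/k!
= e^(-5.6) × 5.6^4 / 4!
≈ 0.003697863716 × 983.4496 / 24 ≈ 0.151528

P(X=4) ≈ 0.151528 ≈ 15.15%


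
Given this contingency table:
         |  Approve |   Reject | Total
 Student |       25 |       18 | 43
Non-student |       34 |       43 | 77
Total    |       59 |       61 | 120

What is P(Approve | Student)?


P(Approve | Student) = 25/(25+18) = 25/43

P(Approve|Student) = 25/43 ≈ 58.14%


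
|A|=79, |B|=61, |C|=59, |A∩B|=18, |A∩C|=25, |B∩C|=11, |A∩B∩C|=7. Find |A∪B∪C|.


|A∪B∪C| = 79+61+59-18-25-11+7 = 152

|A∪B∪C| = 152


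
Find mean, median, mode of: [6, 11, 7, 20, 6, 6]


Sorted: [6, 6, 6, 7, 11, 20]
Mean = 56/6 = 28/3
Median = 13/2
Freq: {6: 3, 11: 1, 7: 1, 20: 1}
Mode: [6]

Mean=28/3, Median=13/2, Mode=6


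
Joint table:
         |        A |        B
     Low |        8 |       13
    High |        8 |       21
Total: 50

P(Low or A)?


P(Low∨A) = P(Low) + P(A) - P(Low∧A)
= (21 + 16 - 8)/50 = 29/50

P = 29/50 ≈ 58.00%


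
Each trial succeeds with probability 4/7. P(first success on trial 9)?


Geometric: P(X=9) = (1-p)^(k-1)×p = (3/7)^8×4/7 = 26244/40353607

P(X=9) = 26244/40353607 ≈ 0.07%


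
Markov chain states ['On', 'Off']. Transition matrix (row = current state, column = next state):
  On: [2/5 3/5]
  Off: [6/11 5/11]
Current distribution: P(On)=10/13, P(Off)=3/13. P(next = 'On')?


P(next=On) = Σᵢ P(now=i)×P(i→On)
= 10/13×2/5 + 3/13×6/11
= 4/13 + 18/143 = 62/143

P = 62/143 ≈ 0.4336


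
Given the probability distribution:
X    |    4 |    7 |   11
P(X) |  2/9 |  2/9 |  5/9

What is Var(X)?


E[X] = 77/9
E[X²] = 245/3
Var(X) = E[X²] - (E[X])² = 245/3 - 5929/81 = 686/81

Var(X) = 686/81 ≈ 8.4691


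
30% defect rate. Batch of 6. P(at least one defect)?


P(all good) = (7/10)^6 = 117649/1000000
P(≥1 defect) = 882351/1000000

P = 882351/1000000 ≈ 88.24%


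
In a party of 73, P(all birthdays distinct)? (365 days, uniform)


P(all different) = Π(365-i)/365 for i=0..72
= (365/365)×(364/365)×...×(293/365)
= 0.000439

P ≈ 0.0004 ≈ 0.04%


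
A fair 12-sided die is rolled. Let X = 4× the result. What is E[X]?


E[die] = (1+12)/2 = 13/2
E[X] = 4 × 13/2 = 26

E[X] = 26


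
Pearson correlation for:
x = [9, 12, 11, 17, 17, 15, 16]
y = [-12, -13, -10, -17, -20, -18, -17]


n=7, Σx=97, Σy=-107, Σxy=-1545, Σx²=1405, Σy²=1715
r = (7×(-1545) - 97×(-107))/√((7×1405 - 97²)(7×1715 - (-107)²))
= -436/√(426×556) = -436/√236856 ≈ -436/486.6785 ≈ -0.8959

r ≈ -0.8959


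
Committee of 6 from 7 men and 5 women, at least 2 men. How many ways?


Count by #men:
  2M,4W: C(7,2)×C(5,4)=105
  3M,3W: C(7,3)×C(5,3)=350
  4M,2W: C(7,4)×C(5,2)=350
  5M,1W: C(7,5)×C(5,1)=105
  6M,0W: C(7,6)×C(5,0)=7
Total = 917

917


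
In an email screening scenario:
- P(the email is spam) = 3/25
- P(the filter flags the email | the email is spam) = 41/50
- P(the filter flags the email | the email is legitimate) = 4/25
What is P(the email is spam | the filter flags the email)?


Using Bayes' theorem:
P(A|B) = P(B|A)·P(A) / P(B)

P(the filter flags the email) = 41/50 × 3/25 + 4/25 × 22/25
= 123/1250 + 88/625 = 299/1250

P(the email is spam|the filter flags the email) = (123/1250) / (299/1250) = 123/299

P(the email is spam|the filter flags the email) = 123/299 ≈ 41.14%


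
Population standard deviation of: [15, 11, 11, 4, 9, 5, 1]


Mean = 56/7 = 8
  (15-8)²=49
  (11-8)²=9
  (11-8)²=9
  (4-8)²=16
  (9-8)²=1
  (5-8)²=9
  (1-8)²=49
Σ(x-μ)² = 142
σ² = 142/7

σ = √(142/7) ≈ 4.5040


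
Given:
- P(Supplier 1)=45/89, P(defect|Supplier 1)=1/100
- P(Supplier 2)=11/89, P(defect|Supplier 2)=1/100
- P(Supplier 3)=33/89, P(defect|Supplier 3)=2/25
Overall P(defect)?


P(B) = Σ P(B|Aᵢ)×P(Aᵢ)
  1/100×45/89 = 9/1780
  1/100×11/89 = 11/8900
  2/25×33/89 = 66/2225
Sum = 16/445

P(defect) = 16/445 ≈ 3.60%


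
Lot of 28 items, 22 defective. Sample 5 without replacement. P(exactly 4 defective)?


Hypergeometric: C(22,4)×C(6,1)/C(28,5)
= 7315×6/98280 = 209/468

P(X=4) = 209/468 ≈ 44.66%


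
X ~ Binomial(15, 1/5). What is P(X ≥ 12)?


P(X ≥ 12) = Σ P(X=i) for i=12..15
P(X=12) = 5824/6103515625
P(X=13) = 336/6103515625
P(X=14) = 12/6103515625
P(X=15) = 1/30517578125
Sum = 30861/30517578125

P(X ≥ 12) = 30861/30517578125 ≈ 0.00%


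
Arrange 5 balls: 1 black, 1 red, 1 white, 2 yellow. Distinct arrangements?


5!/(1!×1!×1!×2!) = 60

60


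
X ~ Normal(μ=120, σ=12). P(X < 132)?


z = (132-120)/12 = 1.0
P(Z < 1.0) = 0.8413

P(X < 132) ≈ 0.8413


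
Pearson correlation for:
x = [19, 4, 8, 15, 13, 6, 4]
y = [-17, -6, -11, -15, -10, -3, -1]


n=7, Σx=69, Σy=-63, Σxy=-812, Σx²=887, Σy²=781
r = (7×(-812) - 69×(-63))/√((7×887 - 69²)(7×781 - (-63)²))
= -1337/√(1448×1498) = -1337/√2169104 ≈ -1337/1472.7878 ≈ -0.9078

r ≈ -0.9078


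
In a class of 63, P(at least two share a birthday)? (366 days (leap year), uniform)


P(all different) = Π(366-i)/366 for i=0..62
= 0.003452
P(match) = 1 - 0.003452 = 0.996548

P ≈ 0.9965 ≈ 99.65%


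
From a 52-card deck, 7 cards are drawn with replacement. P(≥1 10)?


P(not a 10) = 48/52 = 12/13
P(none in 7 draws) = (12/13)^7 = 35831808/62748517
P(≥1 10) = 1 - 35831808/62748517 = 26916709/62748517

P = 26916709/62748517 ≈ 42.90%


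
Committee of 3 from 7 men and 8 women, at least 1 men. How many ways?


Count by #men:
  1M,2W: C(7,1)×C(8,2)=196
  2M,1W: C(7,2)×C(8,1)=168
  3M,0W: C(7,3)×C(8,0)=35
Total = 399

399


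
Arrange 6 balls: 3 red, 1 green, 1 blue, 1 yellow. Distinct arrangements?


6!/(3!×1!×1!×1!) = 120

120


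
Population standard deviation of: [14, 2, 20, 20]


Mean = 56/4 = 14
  (14-14)²=0
  (2-14)²=144
  (20-14)²=36
  (20-14)²=36
Σ(x-μ)² = 216
σ² = 216/4 = 54

σ = √(54) ≈ 7.3485


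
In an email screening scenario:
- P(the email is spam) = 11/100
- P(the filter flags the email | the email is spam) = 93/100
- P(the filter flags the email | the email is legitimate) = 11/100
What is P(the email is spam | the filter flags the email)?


Using Bayes' theorem:
P(A|B) = P(B|A)·P(A) / P(B)

P(the filter flags the email) = 93/100 × 11/100 + 11/100 × 89/100
= 1023/10000 + 979/10000 = 1001/5000

P(the email is spam|the filter flags the email) = (1023/10000) / (1001/5000) = 93/182

P(the email is spam|the filter flags the email) = 93/182 ≈ 51.10%


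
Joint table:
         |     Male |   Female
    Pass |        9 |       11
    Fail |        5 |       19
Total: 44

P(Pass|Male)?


P(Pass|Male) = 9/(9+5) = 9/14

P = 9/14 ≈ 64.29%


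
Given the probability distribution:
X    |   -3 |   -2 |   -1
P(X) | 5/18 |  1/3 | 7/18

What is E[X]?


E[X] = Σ x·P(X=x)
= (-3)×(5/18) + (-2)×(1/3) + (-1)×(7/18)
= -17/9

E[X] = -17/9


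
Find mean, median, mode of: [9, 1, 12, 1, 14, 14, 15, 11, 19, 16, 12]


Sorted: [1, 1, 9, 11, 12, 12, 14, 14, 15, 16, 19]
Mean = 124/11
Median = 12
Freq: {9: 1, 1: 2, 12: 2, 14: 2, 15: 1, 11: 1, 19: 1, 16: 1}
Mode: [1, 12, 14]

Mean=124/11, Median=12, Mode=[1, 12, 14]


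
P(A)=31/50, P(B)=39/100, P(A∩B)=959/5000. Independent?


P(A)×P(B) = 1209/5000
P(A∩B) = 959/5000
Not equal → NOT independent

No, not independent


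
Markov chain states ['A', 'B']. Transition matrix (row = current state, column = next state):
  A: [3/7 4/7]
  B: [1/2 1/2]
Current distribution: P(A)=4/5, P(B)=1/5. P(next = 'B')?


P(next=B) = Σᵢ P(now=i)×P(i→B)
= 4/5×4/7 + 1/5×1/2
= 16/35 + 1/10 = 39/70

P = 39/70 ≈ 0.5571


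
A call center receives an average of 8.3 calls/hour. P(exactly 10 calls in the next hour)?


Poisson(λ=8.3): P(X=10) = e^(-λ)×λ^k/k!
= e^(-8.3) × 8.3^10 / 10!
≈ 0.0002485168271 × 1551604118.72 / 3628800 ≈ 0.106261

P(X=10) ≈ 0.106261 ≈ 10.63%


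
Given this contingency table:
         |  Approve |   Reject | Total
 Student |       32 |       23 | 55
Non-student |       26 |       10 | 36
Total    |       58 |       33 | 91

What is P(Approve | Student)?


P(Approve | Student) = 32/(32+23) = 32/55

P(Approve|Student) = 32/55 ≈ 58.18%


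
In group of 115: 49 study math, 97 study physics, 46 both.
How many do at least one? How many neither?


|A∪B| = 49+97-46 = 100
Neither = 115-100 = 15

At least one: 100; Neither: 15


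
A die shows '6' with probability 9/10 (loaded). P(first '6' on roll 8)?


Geometric: P(X=8) = (1-p)^(k-1)×p = (1/10)^7×9/10 = 9/100000000

P(X=8) = 9/100000000 ≈ 0.00%


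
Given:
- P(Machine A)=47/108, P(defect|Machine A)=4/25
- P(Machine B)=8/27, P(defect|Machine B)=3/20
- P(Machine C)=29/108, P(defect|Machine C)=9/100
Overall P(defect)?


P(B) = Σ P(B|Aᵢ)×P(Aᵢ)
  4/25×47/108 = 47/675
  3/20×8/27 = 2/45
  9/100×29/108 = 29/1200
Sum = 1493/10800

P(defect) = 1493/10800 ≈ 13.82%


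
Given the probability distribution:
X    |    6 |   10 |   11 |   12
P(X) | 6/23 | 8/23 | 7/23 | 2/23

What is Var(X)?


E[X] = 217/23
E[X²] = 2151/23
Var(X) = E[X²] - (E[X])² = 2151/23 - 47089/529 = 2384/529

Var(X) = 2384/529 ≈ 4.5066


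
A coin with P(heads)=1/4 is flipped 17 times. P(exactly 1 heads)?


Binomial: P(X=1) = C(17,1)×p^1×(1-p)^16
= 17 × 1/4 × 43046721/4294967296 = 731794257/17179869184

P(X=1) = 731794257/17179869184 ≈ 4.26%


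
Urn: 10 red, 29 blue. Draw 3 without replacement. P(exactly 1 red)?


Hypergeometric: C(10,1)×C(29,2)/C(39,3)
= 10×406/9139 = 4060/9139

P(X=1) = 4060/9139 ≈ 44.42%


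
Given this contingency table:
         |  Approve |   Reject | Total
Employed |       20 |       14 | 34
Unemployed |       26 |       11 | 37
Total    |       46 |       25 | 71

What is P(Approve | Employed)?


P(Approve | Employed) = 20/(20+14) = 20/34 = 10/17

P(Approve|Employed) = 10/17 ≈ 58.82%


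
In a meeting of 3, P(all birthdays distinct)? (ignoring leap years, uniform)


P(all different) = Π(365-i)/365 for i=0..2
= (365/365)×(364/365)×...×(363/365)
= 0.991796

P ≈ 0.9918 ≈ 99.18%


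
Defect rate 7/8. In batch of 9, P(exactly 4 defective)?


Binomial: P(X=4) = C(9,4)×p^4×(1-p)^5
= 126 × 2401/4096 × 1/32768 = 151263/67108864

P(X=4) = 151263/67108864 ≈ 0.23%


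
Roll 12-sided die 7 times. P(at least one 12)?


P(no 12)^7 = (11/12)^7 = 19487171/35831808
P(≥1) = 1 - 19487171/35831808 = 16344637/35831808

P = 16344637/35831808 ≈ 45.61%


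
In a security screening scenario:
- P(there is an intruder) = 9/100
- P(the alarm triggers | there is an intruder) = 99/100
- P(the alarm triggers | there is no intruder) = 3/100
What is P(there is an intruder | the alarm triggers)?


Using Bayes' theorem:
P(A|B) = P(B|A)·P(A) / P(B)

P(the alarm triggers) = 99/100 × 9/100 + 3/100 × 91/100
= 891/10000 + 273/10000 = 291/2500

P(there is an intruder|the alarm triggers) = (891/10000) / (291/2500) = 297/388

P(there is an intruder|the alarm triggers) = 297/388 ≈ 76.55%


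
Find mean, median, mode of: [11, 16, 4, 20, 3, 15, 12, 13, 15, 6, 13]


Sorted: [3, 4, 6, 11, 12, 13, 13, 15, 15, 16, 20]
Mean = 128/11
Median = 13
Freq: {11: 1, 16: 1, 4: 1, 20: 1, 3: 1, 15: 2, 12: 1, 13: 2, 6: 1}
Mode: [13, 15]

Mean=128/11, Median=13, Mode=[13, 15]


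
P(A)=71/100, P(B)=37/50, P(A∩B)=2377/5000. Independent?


P(A)×P(B) = 2627/5000
P(A∩B) = 2377/5000
Not equal → NOT independent

No, not independent


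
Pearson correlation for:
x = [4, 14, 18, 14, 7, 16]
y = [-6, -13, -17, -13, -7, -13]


n=6, Σx=73, Σy=-69, Σxy=-951, Σx²=1037, Σy²=881
r = (6×(-951) - 73×(-69))/√((6×1037 - 73²)(6×881 - (-69)²))
= -669/√(893×525) = -669/√468825 ≈ -669/684.7080 ≈ -0.9771

r ≈ -0.9771


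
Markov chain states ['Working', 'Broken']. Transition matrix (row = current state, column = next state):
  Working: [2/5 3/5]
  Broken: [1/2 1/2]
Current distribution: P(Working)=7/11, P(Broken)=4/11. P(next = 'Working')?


P(next=Working) = Σᵢ P(now=i)×P(i→Working)
= 7/11×2/5 + 4/11×1/2
= 14/55 + 2/11 = 24/55

P = 24/55 ≈ 0.4364


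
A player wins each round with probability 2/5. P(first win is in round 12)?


Geometric: P(X=12) = (1-p)^(k-1)×p = (3/5)^11×2/5 = 354294/244140625

P(X=12) = 354294/244140625 ≈ 0.15%


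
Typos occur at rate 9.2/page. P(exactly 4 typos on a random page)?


Poisson(λ=9.2): P(X=4) = e^(-λ)×λ^k/k!
= e^(-9.2) × 9.2^4 / 4!
≈ 0.0001010394018 × 7163.9296 / 24 ≈ 0.030160

P(X=4) ≈ 0.030160 ≈ 3.02%


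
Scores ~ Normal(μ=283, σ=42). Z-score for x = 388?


z = (x - μ)/σ = (388 - 283)/42 = 2.5

z = 2.5


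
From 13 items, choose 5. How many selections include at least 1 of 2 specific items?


Complement: C(13,5) - C(11,5) = 1287 - 462 = 825

825


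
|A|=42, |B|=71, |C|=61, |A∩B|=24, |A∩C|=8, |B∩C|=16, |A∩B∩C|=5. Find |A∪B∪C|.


|A∪B∪C| = 42+71+61-24-8-16+5 = 131

|A∪B∪C| = 131


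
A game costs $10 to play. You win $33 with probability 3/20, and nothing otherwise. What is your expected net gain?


E[gain] = (33-10)×3/20 + (-10)×17/20
= 69/20 - 17/2 = -101/20

Expected net gain = $-101/20 ≈ $-5.05


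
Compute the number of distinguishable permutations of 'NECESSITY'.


Letters: 9, freq: {'N': 1, 'E': 2, 'C': 1, 'S': 2, 'I': 1, 'T': 1, 'Y': 1}
9!/(1!×2!×1!×2!×1!×1!×1!) = 362880/4 = 90720

90720


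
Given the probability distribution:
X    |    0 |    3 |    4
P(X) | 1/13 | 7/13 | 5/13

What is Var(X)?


E[X] = 41/13
E[X²] = 11
Var(X) = E[X²] - (E[X])² = 11 - 1681/169 = 178/169

Var(X) = 178/169 ≈ 1.0533


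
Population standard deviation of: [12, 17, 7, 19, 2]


Mean = 57/5
  (12-57/5)²=9/25
  (17-57/5)²=784/25
  (7-57/5)²=484/25
  (19-57/5)²=1444/25
  (2-57/5)²=2209/25
Σ(x-μ)² = 986/5
σ² = (986/5)/5 = 986/25

σ = √(986/25) ≈ 6.2801


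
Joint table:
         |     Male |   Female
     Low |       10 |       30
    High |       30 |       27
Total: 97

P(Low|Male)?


P(Low|Male) = 10/(10+30) = 10/40 = 1/4

P = 1/4 ≈ 25.00%


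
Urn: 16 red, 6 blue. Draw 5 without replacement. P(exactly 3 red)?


Hypergeometric: C(16,3)×C(6,2)/C(22,5)
= 560×15/26334 = 200/627

P(X=3) = 200/627 ≈ 31.90%


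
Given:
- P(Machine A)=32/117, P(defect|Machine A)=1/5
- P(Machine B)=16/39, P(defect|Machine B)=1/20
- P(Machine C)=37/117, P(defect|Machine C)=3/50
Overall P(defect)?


P(B) = Σ P(B|Aᵢ)×P(Aᵢ)
  1/5×32/117 = 32/585
  1/20×16/39 = 4/195
  3/50×37/117 = 37/1950
Sum = 551/5850

P(defect) = 551/5850 ≈ 9.42%


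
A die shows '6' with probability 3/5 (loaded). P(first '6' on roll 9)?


Geometric: P(X=9) = (1-p)^(k-1)×p = (2/5)^8×3/5 = 768/1953125

P(X=9) = 768/1953125 ≈ 0.04%


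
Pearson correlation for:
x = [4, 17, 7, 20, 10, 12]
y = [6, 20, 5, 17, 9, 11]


n=6, Σx=70, Σy=68, Σxy=961, Σx²=998, Σy²=952
r = (6×961 - 70×68)/√((6×998 - 70²)(6×952 - 68²))
= 1006/√(1088×1088) = 1006/√1183744 ≈ 1006/1088.0000 ≈ 0.9246

r ≈ 0.9246


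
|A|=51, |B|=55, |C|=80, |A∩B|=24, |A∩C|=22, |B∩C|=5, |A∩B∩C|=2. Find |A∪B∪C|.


|A∪B∪C| = 51+55+80-24-22-5+2 = 137

|A∪B∪C| = 137


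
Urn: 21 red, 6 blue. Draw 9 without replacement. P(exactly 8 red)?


Hypergeometric: C(21,8)×C(6,1)/C(27,9)
= 203490×6/4686825 = 4284/16445

P(X=8) = 4284/16445 ≈ 26.05%


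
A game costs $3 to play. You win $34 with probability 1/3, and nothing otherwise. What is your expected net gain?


E[gain] = (34-3)×1/3 + (-3)×2/3
= 31/3 - 2 = 25/3

Expected net gain = $25/3 ≈ $8.33


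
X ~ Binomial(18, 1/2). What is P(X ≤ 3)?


P(X ≤ 3) = Σ P(X=i) for i=0..3
P(X=0) = 1/262144
P(X=1) = 9/131072
P(X=2) = 153/262144
P(X=3) = 51/16384
Sum = 247/65536

P(X ≤ 3) = 247/65536 ≈ 0.38%


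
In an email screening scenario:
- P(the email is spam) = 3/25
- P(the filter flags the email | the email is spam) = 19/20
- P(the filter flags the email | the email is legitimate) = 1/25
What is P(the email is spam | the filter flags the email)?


Using Bayes' theorem:
P(A|B) = P(B|A)·P(A) / P(B)

P(the filter flags the email) = 19/20 × 3/25 + 1/25 × 22/25
= 57/500 + 22/625 = 373/2500

P(the email is spam|the filter flags the email) = (57/500) / (373/2500) = 285/373

P(the email is spam|the filter flags the email) = 285/373 ≈ 76.41%


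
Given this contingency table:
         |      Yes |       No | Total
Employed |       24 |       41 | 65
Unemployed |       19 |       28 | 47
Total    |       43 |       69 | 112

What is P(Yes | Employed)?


P(Yes | Employed) = 24/(24+41) = 24/65

P(Yes|Employed) = 24/65 ≈ 36.92%


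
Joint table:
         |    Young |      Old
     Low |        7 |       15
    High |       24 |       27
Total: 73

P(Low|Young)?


P(Low|Young) = 7/(7+24) = 7/31

P = 7/31 ≈ 22.58%


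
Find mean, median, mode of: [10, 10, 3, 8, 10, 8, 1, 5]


Sorted: [1, 3, 5, 8, 8, 10, 10, 10]
Mean = 55/8
Median = 8
Freq: {10: 3, 3: 1, 8: 2, 1: 1, 5: 1}
Mode: [10]

Mean=55/8, Median=8, Mode=10


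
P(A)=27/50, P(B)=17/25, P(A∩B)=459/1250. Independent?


P(A)×P(B) = 459/1250
P(A∩B) = 459/1250
Equal ✓ → Independent

Yes, independent


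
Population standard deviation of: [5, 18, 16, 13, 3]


Mean = 55/5 = 11
  (5-11)²=36
  (18-11)²=49
  (16-11)²=25
  (13-11)²=4
  (3-11)²=64
Σ(x-μ)² = 178
σ² = 178/5

σ = √(178/5) ≈ 5.9666


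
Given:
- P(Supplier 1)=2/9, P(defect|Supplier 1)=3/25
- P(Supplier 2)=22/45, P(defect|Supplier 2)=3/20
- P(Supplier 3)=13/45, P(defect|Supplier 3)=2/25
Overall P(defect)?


P(B) = Σ P(B|Aᵢ)×P(Aᵢ)
  3/25×2/9 = 2/75
  3/20×22/45 = 11/150
  2/25×13/45 = 26/1125
Sum = 277/2250

P(defect) = 277/2250 ≈ 12.31%


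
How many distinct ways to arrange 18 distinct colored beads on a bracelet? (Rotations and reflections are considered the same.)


Free circular arrangements: rotations and reflections both identified.
(n-1)!/2 = 17!/2 = 355687428096000/2 = 177843714048000

177843714048000


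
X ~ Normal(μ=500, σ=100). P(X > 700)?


z = (700-500)/100 = 2.0
P(X > 700) = 1 - P(Z ≤ 2.0) = 1 - 0.9772 = 0.0228

P(X > 700) ≈ 0.0228


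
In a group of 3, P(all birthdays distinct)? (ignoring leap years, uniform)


P(all different) = Π(365-i)/365 for i=0..2
= (365/365)×(364/365)×...×(363/365)
= 0.991796

P ≈ 0.9918 ≈ 99.18%


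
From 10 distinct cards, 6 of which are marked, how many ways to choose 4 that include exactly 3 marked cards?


Choose 3 of the 6 marked cards and 1 of the other 4 cards:
C(6,3)×C(4,1) = 20×4 = 80

80


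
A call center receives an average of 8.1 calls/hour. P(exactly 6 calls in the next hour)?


Poisson(λ=8.1): P(X=6) = e^(-λ)×λ^k/k!
= e^(-8.1) × 8.1^6 / 6!
≈ 0.0003035391381 × 282429.536481 / 720 ≈ 0.119067

P(X=6) ≈ 0.119067 ≈ 11.91%


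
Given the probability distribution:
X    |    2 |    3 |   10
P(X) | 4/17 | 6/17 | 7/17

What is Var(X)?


E[X] = 96/17
E[X²] = 770/17
Var(X) = E[X²] - (E[X])² = 770/17 - 9216/289 = 3874/289

Var(X) = 3874/289 ≈ 13.4048


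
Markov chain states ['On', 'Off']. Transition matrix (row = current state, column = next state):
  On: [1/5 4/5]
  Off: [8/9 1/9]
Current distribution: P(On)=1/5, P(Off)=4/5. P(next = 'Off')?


P(next=Off) = Σᵢ P(now=i)×P(i→Off)
= 1/5×4/5 + 4/5×1/9
= 4/25 + 4/45 = 56/225

P = 56/225 ≈ 0.2489


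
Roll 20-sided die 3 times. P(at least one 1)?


P(no 1)^3 = (19/20)^3 = 6859/8000
P(≥1) = 1 - 6859/8000 = 1141/8000

P = 1141/8000 ≈ 14.26%


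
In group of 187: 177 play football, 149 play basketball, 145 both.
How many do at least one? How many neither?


|A∪B| = 177+149-145 = 181
Neither = 187-181 = 6

At least one: 181; Neither: 6


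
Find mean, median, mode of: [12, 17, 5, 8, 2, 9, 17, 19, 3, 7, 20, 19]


Sorted: [2, 3, 5, 7, 8, 9, 12, 17, 17, 19, 19, 20]
Mean = 138/12 = 23/2
Median = 21/2
Freq: {12: 1, 17: 2, 5: 1, 8: 1, 2: 1, 9: 1, 19: 2, 3: 1, 7: 1, 20: 1}
Mode: [17, 19]

Mean=23/2, Median=21/2, Mode=[17, 19]


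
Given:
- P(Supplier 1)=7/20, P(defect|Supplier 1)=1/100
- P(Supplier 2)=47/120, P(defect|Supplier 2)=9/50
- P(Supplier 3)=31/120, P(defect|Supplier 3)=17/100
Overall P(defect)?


P(B) = Σ P(B|Aᵢ)×P(Aᵢ)
  1/100×7/20 = 7/2000
  9/50×47/120 = 141/2000
  17/100×31/120 = 527/12000
Sum = 283/2400

P(defect) = 283/2400 ≈ 11.79%


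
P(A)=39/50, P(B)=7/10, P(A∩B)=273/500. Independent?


P(A)×P(B) = 273/500
P(A∩B) = 273/500
Equal ✓ → Independent

Yes, independent


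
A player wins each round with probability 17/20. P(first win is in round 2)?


Geometric: P(X=2) = (1-p)^(k-1)×p = (3/20)^1×17/20 = 51/400

P(X=2) = 51/400 ≈ 12.75%


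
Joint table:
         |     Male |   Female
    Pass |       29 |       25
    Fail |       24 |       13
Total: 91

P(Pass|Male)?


P(Pass|Male) = 29/(29+24) = 29/53

P = 29/53 ≈ 54.72%


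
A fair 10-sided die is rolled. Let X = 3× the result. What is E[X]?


E[die] = (1+10)/2 = 11/2
E[X] = 3 × 11/2 = 33/2

E[X] = 33/2


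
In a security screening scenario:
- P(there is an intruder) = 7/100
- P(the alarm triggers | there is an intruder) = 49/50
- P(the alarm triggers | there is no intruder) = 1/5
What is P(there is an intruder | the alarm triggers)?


Using Bayes' theorem:
P(A|B) = P(B|A)·P(A) / P(B)

P(the alarm triggers) = 49/50 × 7/100 + 1/5 × 93/100
= 343/5000 + 93/500 = 1273/5000

P(there is an intruder|the alarm triggers) = (343/5000) / (1273/5000) = 343/1273

P(there is an intruder|the alarm triggers) = 343/1273 ≈ 26.94%


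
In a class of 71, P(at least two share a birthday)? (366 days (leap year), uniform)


P(all different) = Π(366-i)/366 for i=0..70
= 0.000694
P(match) = 1 - 0.000694 = 0.999306

P ≈ 0.9993 ≈ 99.93%


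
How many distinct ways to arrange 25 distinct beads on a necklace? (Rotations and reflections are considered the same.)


Free circular arrangements: rotations and reflections both identified.
(n-1)!/2 = 24!/2 = 620448401733239439360000/2 = 310224200866619719680000

310224200866619719680000


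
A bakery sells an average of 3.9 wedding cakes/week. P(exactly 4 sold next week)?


Poisson(λ=3.9): P(X=4) = e^(-λ)×λ^k/k!
= e^(-3.9) × 3.9^4 / 4!
≈ 0.02024191145 × 231.3441 / 24 ≈ 0.195119

P(X=4) ≈ 0.195119 ≈ 19.51%


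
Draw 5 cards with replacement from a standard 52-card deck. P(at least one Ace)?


P(not a Ace) = 48/52 = 12/13
P(none in 5 draws) = (12/13)^5 = 248832/371293
P(≥1 Ace) = 1 - 248832/371293 = 122461/371293

P = 122461/371293 ≈ 32.98%


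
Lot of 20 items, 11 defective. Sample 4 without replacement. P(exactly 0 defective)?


Hypergeometric: C(11,0)×C(9,4)/C(20,4)
= 1×126/4845 = 42/1615

P(X=0) = 42/1615 ≈ 2.60%


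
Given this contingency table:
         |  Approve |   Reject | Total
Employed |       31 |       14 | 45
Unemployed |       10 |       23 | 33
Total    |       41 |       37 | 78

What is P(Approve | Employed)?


P(Approve | Employed) = 31/(31+14) = 31/45

P(Approve|Employed) = 31/45 ≈ 68.89%
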